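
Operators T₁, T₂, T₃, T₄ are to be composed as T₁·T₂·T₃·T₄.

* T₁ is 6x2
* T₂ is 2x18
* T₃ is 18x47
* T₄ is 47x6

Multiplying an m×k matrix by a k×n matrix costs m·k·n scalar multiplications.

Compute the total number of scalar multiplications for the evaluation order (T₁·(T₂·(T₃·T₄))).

5364

(T₃·T₄): 18×47 by 47×6 → 18×6, cost 18·47·6 = 5076
(T₂·(T₃·T₄)): 2×18 by 18×6 → 2×6, cost 2·18·6 = 216; cumulative 5292
(T₁·(T₂·(T₃·T₄))): 6×2 by 2×6 → 6×6, cost 6·2·6 = 72; cumulative 5364
Total: 5364 scalar multiplications.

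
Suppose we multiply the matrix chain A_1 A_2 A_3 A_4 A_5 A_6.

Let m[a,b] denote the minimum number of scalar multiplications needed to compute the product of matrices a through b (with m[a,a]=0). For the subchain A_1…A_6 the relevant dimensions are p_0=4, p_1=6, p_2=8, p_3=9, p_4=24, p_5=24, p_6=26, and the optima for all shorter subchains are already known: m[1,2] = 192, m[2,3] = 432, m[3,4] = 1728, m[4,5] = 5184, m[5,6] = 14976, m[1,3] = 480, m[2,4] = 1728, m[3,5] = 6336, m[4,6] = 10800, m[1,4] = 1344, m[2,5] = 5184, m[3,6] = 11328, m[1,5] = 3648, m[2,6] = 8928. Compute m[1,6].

m[1,6] = min over k∈[1,5] of m[1,k]+m[k+1,6]+p_{0}·p_k·p_{6}.
k=1: 0 + 8928 + 4·6·26 = 9552; k=2: 192 + 11328 + 4·8·26 = 12352; k=3: 480 + 10800 + 4·9·26 = 12216; k=4: 1344 + 14976 + 4·24·26 = 18816; k=5: 3648 + 0 + 4·24·26 = 6144.
Minimum: 6144 at k=5.

6144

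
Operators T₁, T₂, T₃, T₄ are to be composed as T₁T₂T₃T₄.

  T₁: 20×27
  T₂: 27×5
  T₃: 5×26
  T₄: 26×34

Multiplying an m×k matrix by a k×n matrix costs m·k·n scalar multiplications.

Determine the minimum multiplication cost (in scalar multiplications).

10520

Adjacent pairs: T₁T₂ = 20·27·5 = 2700; T₂T₃ = 27·5·26 = 3510; T₃T₄ = 5·26·34 = 4420.
Length 3: T₁..T₃: k=1: 0+3510+20·27·26=17550; k=2: 2700+0+20·5·26=5300 → min 5300 | T₂..T₄: k=2: 0+4420+27·5·34=9010; k=3: 3510+0+27·26·34=27378 → min 9010.
Length 4: T₁..T₄: k=1: 0+9010+20·27·34=27370; k=2: 2700+4420+20·5·34=10520; k=3: 5300+0+20·26·34=22980 → min 10520.
Optimal order: ((T₁T₂)(T₃T₄)) with cost 10520.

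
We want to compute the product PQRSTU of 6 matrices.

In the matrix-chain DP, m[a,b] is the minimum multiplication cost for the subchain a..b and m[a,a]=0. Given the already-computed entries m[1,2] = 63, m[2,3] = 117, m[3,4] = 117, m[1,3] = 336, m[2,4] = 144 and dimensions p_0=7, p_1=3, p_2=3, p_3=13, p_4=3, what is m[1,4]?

207

m[1,4] = min over k∈[1,3] of m[1,k]+m[k+1,4]+p_{0}·p_k·p_{4}.
k=1: 0 + 144 + 7·3·3 = 207; k=2: 63 + 117 + 7·3·3 = 243; k=3: 336 + 0 + 7·13·3 = 609.
Minimum: 207 at k=1.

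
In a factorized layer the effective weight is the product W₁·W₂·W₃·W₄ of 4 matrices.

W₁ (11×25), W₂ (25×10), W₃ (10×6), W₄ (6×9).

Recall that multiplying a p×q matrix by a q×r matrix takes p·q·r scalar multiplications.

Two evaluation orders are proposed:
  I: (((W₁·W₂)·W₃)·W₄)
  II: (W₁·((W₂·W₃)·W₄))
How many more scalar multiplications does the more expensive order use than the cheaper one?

1321

Order I = (((W₁·W₂)·W₃)·W₄): (W₁·W₂): 11×25 by 25×10 → 11×10, cost 11·25·10 = 2750; ((W₁·W₂)·W₃): 11×10 by 10×6 → 11×6, cost 11·10·6 = 660; cumulative 3410; (((W₁·W₂)·W₃)·W₄): 11×6 by 6×9 → 11×9, cost 11·6·9 = 594; cumulative 4004. Total 4004.
Order II = (W₁·((W₂·W₃)·W₄)): (W₂·W₃): 25×10 by 10×6 → 25×6, cost 25·10·6 = 1500; ((W₂·W₃)·W₄): 25×6 by 6×9 → 25×9, cost 25·6·9 = 1350; cumulative 2850; (W₁·((W₂·W₃)·W₄)): 11×25 by 25×9 → 11×9, cost 11·25·9 = 2475; cumulative 5325. Total 5325.
Difference: |4004 − 5325| = 1321.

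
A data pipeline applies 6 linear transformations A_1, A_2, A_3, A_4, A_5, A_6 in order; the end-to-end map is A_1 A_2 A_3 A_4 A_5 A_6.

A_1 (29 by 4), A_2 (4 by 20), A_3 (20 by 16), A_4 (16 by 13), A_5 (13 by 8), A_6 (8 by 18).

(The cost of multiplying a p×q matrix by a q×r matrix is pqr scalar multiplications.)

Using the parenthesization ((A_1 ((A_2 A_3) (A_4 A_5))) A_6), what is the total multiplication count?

(A_2 A_3): 4×20 by 20×16 → 4×16, cost 4·20·16 = 1280
(A_4 A_5): 16×13 by 13×8 → 16×8, cost 16·13·8 = 1664
((A_2 A_3) (A_4 A_5)): 4×16 by 16×8 → 4×8, cost 4·16·8 = 512; cumulative 3456
(A_1 ((A_2 A_3) (A_4 A_5))): 29×4 by 4×8 → 29×8, cost 29·4·8 = 928; cumulative 4384
((A_1 ((A_2 A_3) (A_4 A_5))) A_6): 29×8 by 8×18 → 29×18, cost 29·8·18 = 4176; cumulative 8560
Total: 8560 scalar multiplications.

8560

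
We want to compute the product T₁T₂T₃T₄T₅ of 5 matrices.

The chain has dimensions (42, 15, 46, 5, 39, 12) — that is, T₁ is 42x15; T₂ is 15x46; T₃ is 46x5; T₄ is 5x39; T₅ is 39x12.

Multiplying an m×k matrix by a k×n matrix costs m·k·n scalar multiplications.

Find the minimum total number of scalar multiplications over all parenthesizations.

11460

Adjacent pairs: T₁T₂ = 42·15·46 = 28980; T₂T₃ = 15·46·5 = 3450; T₃T₄ = 46·5·39 = 8970; T₄T₅ = 5·39·12 = 2340.
Length 3: T₁..T₃: k=1: 0+3450+42·15·5=6600; k=2: 28980+0+42·46·5=38640 → min 6600 | T₂..T₄: k=2: 0+8970+15·46·39=35880; k=3: 3450+0+15·5·39=6375 → min 6375 | T₃..T₅: k=3: 0+2340+46·5·12=5100; k=4: 8970+0+46·39·12=30498 → min 5100.
Length 4: T₁..T₄: k=1: 0+6375+42·15·39=30945; k=2: 28980+8970+42·46·39=113298; k=3: 6600+0+42·5·39=14790 → min 14790 | T₂..T₅: k=2: 0+5100+15·46·12=13380; k=3: 3450+2340+15·5·12=6690; k=4: 6375+0+15·39·12=13395 → min 6690.
Length 5: T₁..T₅: k=1: 0+6690+42·15·12=14250; k=2: 28980+5100+42·46·12=57264; k=3: 6600+2340+42·5·12=11460; k=4: 14790+0+42·39·12=34446 → min 11460.
Optimal order: ((T₁(T₂T₃))(T₄T₅)) with cost 11460.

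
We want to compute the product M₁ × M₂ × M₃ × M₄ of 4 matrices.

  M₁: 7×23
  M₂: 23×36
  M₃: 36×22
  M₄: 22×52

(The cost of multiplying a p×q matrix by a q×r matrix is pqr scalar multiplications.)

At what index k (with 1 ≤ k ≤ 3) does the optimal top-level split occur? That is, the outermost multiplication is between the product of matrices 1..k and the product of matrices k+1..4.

3

Adjacent pairs: M₁M₂ = 7·23·36 = 5796; M₂M₃ = 23·36·22 = 18216; M₃M₄ = 36·22·52 = 41184.
Length 3: M₁..M₃: k=1: 0+18216+7·23·22=21758; k=2: 5796+0+7·36·22=11340 → min 11340 | M₂..M₄: k=2: 0+41184+23·36·52=84240; k=3: 18216+0+23·22·52=44528 → min 44528.
Top-level splits: k=1: (M₁..M₁)·(M₂..M₄) → 0+44528+7·23·52 = 52900; k=2: (M₁..M₂)·(M₃..M₄) → 5796+41184+7·36·52 = 60084; k=3: (M₁..M₃)·(M₄..M₄) → 11340+0+7·22·52 = 19348.
Best split is after M₃, i.e. k = 3.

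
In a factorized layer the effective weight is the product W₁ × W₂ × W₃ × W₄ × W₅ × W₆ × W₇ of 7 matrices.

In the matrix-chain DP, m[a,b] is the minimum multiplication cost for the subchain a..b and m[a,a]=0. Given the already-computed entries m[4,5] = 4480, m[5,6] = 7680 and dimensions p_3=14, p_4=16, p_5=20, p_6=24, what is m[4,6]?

11200

m[4,6] = min over k∈[4,5] of m[4,k]+m[k+1,6]+p_{3}·p_k·p_{6}.
k=4: 0 + 7680 + 14·16·24 = 13056; k=5: 4480 + 0 + 14·20·24 = 11200.
Minimum: 11200 at k=5.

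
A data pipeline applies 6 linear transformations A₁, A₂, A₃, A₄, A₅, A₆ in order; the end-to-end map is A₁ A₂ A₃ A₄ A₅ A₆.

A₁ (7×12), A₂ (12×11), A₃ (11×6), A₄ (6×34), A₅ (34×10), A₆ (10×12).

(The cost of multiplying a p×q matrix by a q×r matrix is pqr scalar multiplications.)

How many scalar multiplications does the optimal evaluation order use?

4560

Adjacent pairs: A₁A₂ = 7·12·11 = 924; A₂A₃ = 12·11·6 = 792; A₃A₄ = 11·6·34 = 2244; A₄A₅ = 6·34·10 = 2040; A₅A₆ = 34·10·12 = 4080.
Length 3: A₁..A₃: k=1: 0+792+7·12·6=1296; k=2: 924+0+7·11·6=1386 → min 1296 | A₂..A₄: k=2: 0+2244+12·11·34=6732; k=3: 792+0+12·6·34=3240 → min 3240 | A₃..A₅: k=3: 0+2040+11·6·10=2700; k=4: 2244+0+11·34·10=5984 → min 2700 | A₄..A₆: k=4: 0+4080+6·34·12=6528; k=5: 2040+0+6·10·12=2760 → min 2760.
Length 4: A₁..A₄: k=1: 0+3240+7·12·34=6096; k=2: 924+2244+7·11·34=5786; k=3: 1296+0+7·6·34=2724 → min 2724 | A₂..A₅: k=2: 0+2700+12·11·10=4020; k=3: 792+2040+12·6·10=3552; k=4: 3240+0+12·34·10=7320 → min 3552 | A₃..A₆: k=3: 0+2760+11·6·12=3552; k=4: 2244+4080+11·34·12=10812; k=5: 2700+0+11·10·12=4020 → min 3552.
Length 5: A₁..A₅: k=1: 0+3552+7·12·10=4392; k=2: 924+2700+7·11·10=4394; k=3: 1296+2040+7·6·10=3756; k=4: 2724+0+7·34·10=5104 → min 3756 | A₂..A₆: k=2: 0+3552+12·11·12=5136; k=3: 792+2760+12·6·12=4416; k=4: 3240+4080+12·34·12=12216; k=5: 3552+0+12·10·12=4992 → min 4416.
Length 6: A₁..A₆: k=1: 0+4416+7·12·12=5424; k=2: 924+3552+7·11·12=5400; k=3: 1296+2760+7·6·12=4560; k=4: 2724+4080+7·34·12=9660; k=5: 3756+0+7·10·12=4596 → min 4560.
Optimal order: ((A₁ (A₂ A₃)) ((A₄ A₅) A₆)) with cost 4560.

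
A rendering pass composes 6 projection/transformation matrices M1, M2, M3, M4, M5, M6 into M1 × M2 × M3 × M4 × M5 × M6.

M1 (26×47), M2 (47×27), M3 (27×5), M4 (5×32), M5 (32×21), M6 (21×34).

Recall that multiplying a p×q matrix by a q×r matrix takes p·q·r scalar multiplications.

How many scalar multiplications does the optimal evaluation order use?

23805

Adjacent pairs: M1M2 = 26·47·27 = 32994; M2M3 = 47·27·5 = 6345; M3M4 = 27·5·32 = 4320; M4M5 = 5·32·21 = 3360; M5M6 = 32·21·34 = 22848.
Length 3: M1..M3: k=1: 0+6345+26·47·5=12455; k=2: 32994+0+26·27·5=36504 → min 12455 | M2..M4: k=2: 0+4320+47·27·32=44928; k=3: 6345+0+47·5·32=13865 → min 13865 | M3..M5: k=3: 0+3360+27·5·21=6195; k=4: 4320+0+27·32·21=22464 → min 6195 | M4..M6: k=4: 0+22848+5·32·34=28288; k=5: 3360+0+5·21·34=6930 → min 6930.
Length 4: M1..M4: k=1: 0+13865+26·47·32=52969; k=2: 32994+4320+26·27·32=59778; k=3: 12455+0+26·5·32=16615 → min 16615 | M2..M5: k=2: 0+6195+47·27·21=32844; k=3: 6345+3360+47·5·21=14640; k=4: 13865+0+47·32·21=45449 → min 14640 | M3..M6: k=3: 0+6930+27·5·34=11520; k=4: 4320+22848+27·32·34=56544; k=5: 6195+0+27·21·34=25473 → min 11520.
Length 5: M1..M5: k=1: 0+14640+26·47·21=40302; k=2: 32994+6195+26·27·21=53931; k=3: 12455+3360+26·5·21=18545; k=4: 16615+0+26·32·21=34087 → min 18545 | M2..M6: k=2: 0+11520+47·27·34=54666; k=3: 6345+6930+47·5·34=21265; k=4: 13865+22848+47·32·34=87849; k=5: 14640+0+47·21·34=48198 → min 21265.
Length 6: M1..M6: k=1: 0+21265+26·47·34=62813; k=2: 32994+11520+26·27·34=68382; k=3: 12455+6930+26·5·34=23805; k=4: 16615+22848+26·32·34=67751; k=5: 18545+0+26·21·34=37109 → min 23805.
Optimal order: ((M1 × (M2 × M3)) × ((M4 × M5) × M6)) with cost 23805.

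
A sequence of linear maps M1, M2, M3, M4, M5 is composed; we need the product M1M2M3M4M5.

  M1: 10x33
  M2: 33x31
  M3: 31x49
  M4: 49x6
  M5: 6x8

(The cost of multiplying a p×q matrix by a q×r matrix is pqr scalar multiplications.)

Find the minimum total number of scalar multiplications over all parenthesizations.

17712

Adjacent pairs: M1M2 = 10·33·31 = 10230; M2M3 = 33·31·49 = 50127; M3M4 = 31·49·6 = 9114; M4M5 = 49·6·8 = 2352.
Length 3: M1..M3: k=1: 0+50127+10·33·49=66297; k=2: 10230+0+10·31·49=25420 → min 25420 | M2..M4: k=2: 0+9114+33·31·6=15252; k=3: 50127+0+33·49·6=59829 → min 15252 | M3..M5: k=3: 0+2352+31·49·8=14504; k=4: 9114+0+31·6·8=10602 → min 10602.
Length 4: M1..M4: k=1: 0+15252+10·33·6=17232; k=2: 10230+9114+10·31·6=21204; k=3: 25420+0+10·49·6=28360 → min 17232 | M2..M5: k=2: 0+10602+33·31·8=18786; k=3: 50127+2352+33·49·8=65415; k=4: 15252+0+33·6·8=16836 → min 16836.
Length 5: M1..M5: k=1: 0+16836+10·33·8=19476; k=2: 10230+10602+10·31·8=23312; k=3: 25420+2352+10·49·8=31692; k=4: 17232+0+10·6·8=17712 → min 17712.
Optimal order: ((M1(M2(M3M4)))M5) with cost 17712.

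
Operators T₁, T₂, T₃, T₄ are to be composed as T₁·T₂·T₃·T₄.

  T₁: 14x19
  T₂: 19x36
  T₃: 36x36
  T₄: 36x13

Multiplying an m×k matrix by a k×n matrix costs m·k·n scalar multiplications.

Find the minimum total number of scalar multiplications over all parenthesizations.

Adjacent pairs: T₁T₂ = 14·19·36 = 9576; T₂T₃ = 19·36·36 = 24624; T₃T₄ = 36·36·13 = 16848.
Length 3: T₁..T₃: k=1: 0+24624+14·19·36=34200; k=2: 9576+0+14·36·36=27720 → min 27720 | T₂..T₄: k=2: 0+16848+19·36·13=25740; k=3: 24624+0+19·36·13=33516 → min 25740.
Length 4: T₁..T₄: k=1: 0+25740+14·19·13=29198; k=2: 9576+16848+14·36·13=32976; k=3: 27720+0+14·36·13=34272 → min 29198.
Optimal order: (T₁·(T₂·(T₃·T₄))) with cost 29198.

29198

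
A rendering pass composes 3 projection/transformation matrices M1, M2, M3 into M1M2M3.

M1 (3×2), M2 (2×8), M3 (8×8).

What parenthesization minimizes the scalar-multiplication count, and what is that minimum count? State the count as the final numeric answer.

176

(M1(M2M3)): cost 176.
((M1M2)M3): cost 240.
Optimal: (M1(M2M3)) with cost 176.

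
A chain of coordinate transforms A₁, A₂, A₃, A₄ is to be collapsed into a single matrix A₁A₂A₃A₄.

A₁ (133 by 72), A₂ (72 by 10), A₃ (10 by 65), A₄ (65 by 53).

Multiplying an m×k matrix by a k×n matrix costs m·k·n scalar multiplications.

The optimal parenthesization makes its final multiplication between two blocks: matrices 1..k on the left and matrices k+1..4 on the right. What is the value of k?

2

Adjacent pairs: A₁A₂ = 133·72·10 = 95760; A₂A₃ = 72·10·65 = 46800; A₃A₄ = 10·65·53 = 34450.
Length 3: A₁..A₃: k=1: 0+46800+133·72·65=669240; k=2: 95760+0+133·10·65=182210 → min 182210 | A₂..A₄: k=2: 0+34450+72·10·53=72610; k=3: 46800+0+72·65·53=294840 → min 72610.
Top-level splits: k=1: (A₁..A₁)·(A₂..A₄) → 0+72610+133·72·53 = 580138; k=2: (A₁..A₂)·(A₃..A₄) → 95760+34450+133·10·53 = 200700; k=3: (A₁..A₃)·(A₄..A₄) → 182210+0+133·65·53 = 640395.
Best split is after A₂, i.e. k = 2.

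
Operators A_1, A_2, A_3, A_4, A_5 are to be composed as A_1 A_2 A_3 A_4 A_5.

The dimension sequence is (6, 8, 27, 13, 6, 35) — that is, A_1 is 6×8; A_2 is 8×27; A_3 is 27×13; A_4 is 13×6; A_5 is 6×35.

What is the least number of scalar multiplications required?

Adjacent pairs: A_1A_2 = 6·8·27 = 1296; A_2A_3 = 8·27·13 = 2808; A_3A_4 = 27·13·6 = 2106; A_4A_5 = 13·6·35 = 2730.
Length 3: A_1..A_3: k=1: 0+2808+6·8·13=3432; k=2: 1296+0+6·27·13=3402 → min 3402 | A_2..A_4: k=2: 0+2106+8·27·6=3402; k=3: 2808+0+8·13·6=3432 → min 3402 | A_3..A_5: k=3: 0+2730+27·13·35=15015; k=4: 2106+0+27·6·35=7776 → min 7776.
Length 4: A_1..A_4: k=1: 0+3402+6·8·6=3690; k=2: 1296+2106+6·27·6=4374; k=3: 3402+0+6·13·6=3870 → min 3690 | A_2..A_5: k=2: 0+7776+8·27·35=15336; k=3: 2808+2730+8·13·35=9178; k=4: 3402+0+8·6·35=5082 → min 5082.
Length 5: A_1..A_5: k=1: 0+5082+6·8·35=6762; k=2: 1296+7776+6·27·35=14742; k=3: 3402+2730+6·13·35=8862; k=4: 3690+0+6·6·35=4950 → min 4950.
Optimal order: ((A_1 (A_2 (A_3 A_4))) A_5) with cost 4950.

4950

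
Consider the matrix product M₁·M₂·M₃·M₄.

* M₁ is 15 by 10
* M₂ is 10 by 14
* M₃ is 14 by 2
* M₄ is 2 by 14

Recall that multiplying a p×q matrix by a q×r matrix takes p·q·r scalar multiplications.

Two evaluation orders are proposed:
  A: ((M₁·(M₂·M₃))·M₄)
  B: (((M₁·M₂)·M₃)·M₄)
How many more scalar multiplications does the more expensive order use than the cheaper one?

1940

Order A = ((M₁·(M₂·M₃))·M₄): (M₂·M₃): 10×14 by 14×2 → 10×2, cost 10·14·2 = 280; (M₁·(M₂·M₃)): 15×10 by 10×2 → 15×2, cost 15·10·2 = 300; cumulative 580; ((M₁·(M₂·M₃))·M₄): 15×2 by 2×14 → 15×14, cost 15·2·14 = 420; cumulative 1000. Total 1000.
Order B = (((M₁·M₂)·M₃)·M₄): (M₁·M₂): 15×10 by 10×14 → 15×14, cost 15·10·14 = 2100; ((M₁·M₂)·M₃): 15×14 by 14×2 → 15×2, cost 15·14·2 = 420; cumulative 2520; (((M₁·M₂)·M₃)·M₄): 15×2 by 2×14 → 15×14, cost 15·2·14 = 420; cumulative 2940. Total 2940.
Difference: |1000 − 2940| = 1940.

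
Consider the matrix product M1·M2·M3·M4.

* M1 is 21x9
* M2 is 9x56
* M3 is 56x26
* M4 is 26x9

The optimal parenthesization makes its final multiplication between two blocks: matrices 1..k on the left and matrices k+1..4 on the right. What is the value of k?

Adjacent pairs: M1M2 = 21·9·56 = 10584; M2M3 = 9·56·26 = 13104; M3M4 = 56·26·9 = 13104.
Length 3: M1..M3: k=1: 0+13104+21·9·26=18018; k=2: 10584+0+21·56·26=41160 → min 18018 | M2..M4: k=2: 0+13104+9·56·9=17640; k=3: 13104+0+9·26·9=15210 → min 15210.
Top-level splits: k=1: (M1..M1)·(M2..M4) → 0+15210+21·9·9 = 16911; k=2: (M1..M2)·(M3..M4) → 10584+13104+21·56·9 = 34272; k=3: (M1..M3)·(M4..M4) → 18018+0+21·26·9 = 22932.
Best split is after M1, i.e. k = 1.

1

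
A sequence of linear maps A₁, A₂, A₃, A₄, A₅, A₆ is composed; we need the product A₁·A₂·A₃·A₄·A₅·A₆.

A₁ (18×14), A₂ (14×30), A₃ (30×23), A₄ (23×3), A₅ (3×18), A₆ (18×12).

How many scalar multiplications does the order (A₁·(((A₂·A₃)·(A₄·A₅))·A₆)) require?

(A₂·A₃): 14×30 by 30×23 → 14×23, cost 14·30·23 = 9660
(A₄·A₅): 23×3 by 3×18 → 23×18, cost 23·3·18 = 1242
((A₂·A₃)·(A₄·A₅)): 14×23 by 23×18 → 14×18, cost 14·23·18 = 5796; cumulative 16698
(((A₂·A₃)·(A₄·A₅))·A₆): 14×18 by 18×12 → 14×12, cost 14·18·12 = 3024; cumulative 19722
(A₁·(((A₂·A₃)·(A₄·A₅))·A₆)): 18×14 by 14×12 → 18×12, cost 18·14·12 = 3024; cumulative 22746
Total: 22746 scalar multiplications.

22746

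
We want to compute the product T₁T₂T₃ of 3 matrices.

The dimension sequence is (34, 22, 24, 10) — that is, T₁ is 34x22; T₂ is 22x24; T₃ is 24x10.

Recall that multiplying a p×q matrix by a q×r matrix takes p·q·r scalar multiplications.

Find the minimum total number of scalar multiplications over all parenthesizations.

Order (T₁(T₂T₃)): (T₂T₃): 22×24 by 24×10 → 22×10, cost 22·24·10 = 5280; (T₁(T₂T₃)): 34×22 by 22×10 → 34×10, cost 34·22·10 = 7480; cumulative 12760. Total 12760.
Order ((T₁T₂)T₃): (T₁T₂): 34×22 by 22×24 → 34×24, cost 34·22·24 = 17952; ((T₁T₂)T₃): 34×24 by 24×10 → 34×10, cost 34·24·10 = 8160; cumulative 26112. Total 26112.
Minimum: 12760.

12760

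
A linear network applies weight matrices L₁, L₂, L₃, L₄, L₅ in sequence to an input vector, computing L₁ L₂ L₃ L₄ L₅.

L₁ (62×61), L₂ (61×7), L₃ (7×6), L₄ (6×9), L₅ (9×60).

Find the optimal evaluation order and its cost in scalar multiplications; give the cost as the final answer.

50814

Adjacent pairs: L₁L₂ = 62·61·7 = 26474; L₂L₃ = 61·7·6 = 2562; L₃L₄ = 7·6·9 = 378; L₄L₅ = 6·9·60 = 3240.
Length 3: L₁..L₃: k=1: 0+2562+62·61·6=25254; k=2: 26474+0+62·7·6=29078 → min 25254 | L₂..L₄: k=2: 0+378+61·7·9=4221; k=3: 2562+0+61·6·9=5856 → min 4221 | L₃..L₅: k=3: 0+3240+7·6·60=5760; k=4: 378+0+7·9·60=4158 → min 4158.
Length 4: L₁..L₄: k=1: 0+4221+62·61·9=38259; k=2: 26474+378+62·7·9=30758; k=3: 25254+0+62·6·9=28602 → min 28602 | L₂..L₅: k=2: 0+4158+61·7·60=29778; k=3: 2562+3240+61·6·60=27762; k=4: 4221+0+61·9·60=37161 → min 27762.
Length 5: L₁..L₅: k=1: 0+27762+62·61·60=254682; k=2: 26474+4158+62·7·60=56672; k=3: 25254+3240+62·6·60=50814; k=4: 28602+0+62·9·60=62082 → min 50814.
Optimal parenthesization: ((L₁ (L₂ L₃)) (L₄ L₅)) with cost 50814.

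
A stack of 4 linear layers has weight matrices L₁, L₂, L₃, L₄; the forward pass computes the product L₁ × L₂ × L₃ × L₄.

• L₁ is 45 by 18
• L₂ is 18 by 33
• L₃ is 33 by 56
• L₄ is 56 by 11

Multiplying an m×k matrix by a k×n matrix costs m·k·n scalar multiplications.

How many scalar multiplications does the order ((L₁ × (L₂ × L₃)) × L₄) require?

(L₂ × L₃): 18×33 by 33×56 → 18×56, cost 18·33·56 = 33264
(L₁ × (L₂ × L₃)): 45×18 by 18×56 → 45×56, cost 45·18·56 = 45360; cumulative 78624
((L₁ × (L₂ × L₃)) × L₄): 45×56 by 56×11 → 45×11, cost 45·56·11 = 27720; cumulative 106344
Total: 106344 scalar multiplications.

106344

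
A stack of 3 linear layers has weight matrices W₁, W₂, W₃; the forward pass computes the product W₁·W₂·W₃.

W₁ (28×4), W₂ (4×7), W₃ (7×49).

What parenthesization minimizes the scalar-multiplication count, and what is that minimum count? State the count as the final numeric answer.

(W₁·(W₂·W₃)): cost 6860.
((W₁·W₂)·W₃): cost 10388.
Optimal: (W₁·(W₂·W₃)) with cost 6860.

6860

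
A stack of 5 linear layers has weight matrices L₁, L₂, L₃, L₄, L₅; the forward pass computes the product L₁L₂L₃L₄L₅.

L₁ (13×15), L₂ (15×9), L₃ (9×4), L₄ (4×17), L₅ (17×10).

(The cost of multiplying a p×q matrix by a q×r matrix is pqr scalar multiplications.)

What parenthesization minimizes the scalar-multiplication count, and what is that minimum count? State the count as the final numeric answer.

Adjacent pairs: L₁L₂ = 13·15·9 = 1755; L₂L₃ = 15·9·4 = 540; L₃L₄ = 9·4·17 = 612; L₄L₅ = 4·17·10 = 680.
Length 3: L₁..L₃: k=1: 0+540+13·15·4=1320; k=2: 1755+0+13·9·4=2223 → min 1320 | L₂..L₄: k=2: 0+612+15·9·17=2907; k=3: 540+0+15·4·17=1560 → min 1560 | L₃..L₅: k=3: 0+680+9·4·10=1040; k=4: 612+0+9·17·10=2142 → min 1040.
Length 4: L₁..L₄: k=1: 0+1560+13·15·17=4875; k=2: 1755+612+13·9·17=4356; k=3: 1320+0+13·4·17=2204 → min 2204 | L₂..L₅: k=2: 0+1040+15·9·10=2390; k=3: 540+680+15·4·10=1820; k=4: 1560+0+15·17·10=4110 → min 1820.
Length 5: L₁..L₅: k=1: 0+1820+13·15·10=3770; k=2: 1755+1040+13·9·10=3965; k=3: 1320+680+13·4·10=2520; k=4: 2204+0+13·17·10=4414 → min 2520.
Optimal parenthesization: ((L₁(L₂L₃))(L₄L₅)) with cost 2520.

2520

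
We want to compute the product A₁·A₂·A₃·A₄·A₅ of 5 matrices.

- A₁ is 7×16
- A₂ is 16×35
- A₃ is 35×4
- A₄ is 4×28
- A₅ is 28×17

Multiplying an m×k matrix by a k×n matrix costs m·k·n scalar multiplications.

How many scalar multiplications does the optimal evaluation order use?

5068

Adjacent pairs: A₁A₂ = 7·16·35 = 3920; A₂A₃ = 16·35·4 = 2240; A₃A₄ = 35·4·28 = 3920; A₄A₅ = 4·28·17 = 1904.
Length 3: A₁..A₃: k=1: 0+2240+7·16·4=2688; k=2: 3920+0+7·35·4=4900 → min 2688 | A₂..A₄: k=2: 0+3920+16·35·28=19600; k=3: 2240+0+16·4·28=4032 → min 4032 | A₃..A₅: k=3: 0+1904+35·4·17=4284; k=4: 3920+0+35·28·17=20580 → min 4284.
Length 4: A₁..A₄: k=1: 0+4032+7·16·28=7168; k=2: 3920+3920+7·35·28=14700; k=3: 2688+0+7·4·28=3472 → min 3472 | A₂..A₅: k=2: 0+4284+16·35·17=13804; k=3: 2240+1904+16·4·17=5232; k=4: 4032+0+16·28·17=11648 → min 5232.
Length 5: A₁..A₅: k=1: 0+5232+7·16·17=7136; k=2: 3920+4284+7·35·17=12369; k=3: 2688+1904+7·4·17=5068; k=4: 3472+0+7·28·17=6804 → min 5068.
Optimal order: ((A₁·(A₂·A₃))·(A₄·A₅)) with cost 5068.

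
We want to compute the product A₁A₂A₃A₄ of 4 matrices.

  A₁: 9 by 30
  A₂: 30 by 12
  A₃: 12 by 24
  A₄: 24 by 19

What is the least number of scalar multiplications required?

9936

Adjacent pairs: A₁A₂ = 9·30·12 = 3240; A₂A₃ = 30·12·24 = 8640; A₃A₄ = 12·24·19 = 5472.
Length 3: A₁..A₃: k=1: 0+8640+9·30·24=15120; k=2: 3240+0+9·12·24=5832 → min 5832 | A₂..A₄: k=2: 0+5472+30·12·19=12312; k=3: 8640+0+30·24·19=22320 → min 12312.
Length 4: A₁..A₄: k=1: 0+12312+9·30·19=17442; k=2: 3240+5472+9·12·19=10764; k=3: 5832+0+9·24·19=9936 → min 9936.
Optimal order: (((A₁A₂)A₃)A₄) with cost 9936.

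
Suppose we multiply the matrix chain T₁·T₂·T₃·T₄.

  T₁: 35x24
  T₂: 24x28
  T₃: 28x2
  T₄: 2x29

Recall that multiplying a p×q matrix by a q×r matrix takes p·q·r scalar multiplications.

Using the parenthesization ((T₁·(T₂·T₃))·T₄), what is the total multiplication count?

(T₂·T₃): 24×28 by 28×2 → 24×2, cost 24·28·2 = 1344
(T₁·(T₂·T₃)): 35×24 by 24×2 → 35×2, cost 35·24·2 = 1680; cumulative 3024
((T₁·(T₂·T₃))·T₄): 35×2 by 2×29 → 35×29, cost 35·2·29 = 2030; cumulative 5054
Total: 5054 scalar multiplications.

5054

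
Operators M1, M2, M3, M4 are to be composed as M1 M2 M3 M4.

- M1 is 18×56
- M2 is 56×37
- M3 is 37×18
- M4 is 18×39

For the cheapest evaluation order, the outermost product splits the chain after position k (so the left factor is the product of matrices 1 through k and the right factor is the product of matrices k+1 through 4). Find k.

3

Adjacent pairs: M1M2 = 18·56·37 = 37296; M2M3 = 56·37·18 = 37296; M3M4 = 37·18·39 = 25974.
Length 3: M1..M3: k=1: 0+37296+18·56·18=55440; k=2: 37296+0+18·37·18=49284 → min 49284 | M2..M4: k=2: 0+25974+56·37·39=106782; k=3: 37296+0+56·18·39=76608 → min 76608.
Top-level splits: k=1: (M1..M1)·(M2..M4) → 0+76608+18·56·39 = 115920; k=2: (M1..M2)·(M3..M4) → 37296+25974+18·37·39 = 89244; k=3: (M1..M3)·(M4..M4) → 49284+0+18·18·39 = 61920.
Best split is after M3, i.e. k = 3.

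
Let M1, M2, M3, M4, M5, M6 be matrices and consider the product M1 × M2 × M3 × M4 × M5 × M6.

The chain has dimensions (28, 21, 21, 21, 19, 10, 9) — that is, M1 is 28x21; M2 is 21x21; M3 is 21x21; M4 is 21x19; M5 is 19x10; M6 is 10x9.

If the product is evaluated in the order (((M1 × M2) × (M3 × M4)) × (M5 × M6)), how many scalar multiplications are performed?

38397

(M1 × M2): 28×21 by 21×21 → 28×21, cost 28·21·21 = 12348
(M3 × M4): 21×21 by 21×19 → 21×19, cost 21·21·19 = 8379
((M1 × M2) × (M3 × M4)): 28×21 by 21×19 → 28×19, cost 28·21·19 = 11172; cumulative 31899
(M5 × M6): 19×10 by 10×9 → 19×9, cost 19·10·9 = 1710
(((M1 × M2) × (M3 × M4)) × (M5 × M6)): 28×19 by 19×9 → 28×9, cost 28·19·9 = 4788; cumulative 38397
Total: 38397 scalar multiplications.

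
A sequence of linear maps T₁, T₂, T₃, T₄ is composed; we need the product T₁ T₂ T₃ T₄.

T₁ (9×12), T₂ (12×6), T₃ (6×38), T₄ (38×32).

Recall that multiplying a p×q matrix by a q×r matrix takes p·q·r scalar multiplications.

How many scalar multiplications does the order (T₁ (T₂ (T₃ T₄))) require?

13056

(T₃ T₄): 6×38 by 38×32 → 6×32, cost 6·38·32 = 7296
(T₂ (T₃ T₄)): 12×6 by 6×32 → 12×32, cost 12·6·32 = 2304; cumulative 9600
(T₁ (T₂ (T₃ T₄))): 9×12 by 12×32 → 9×32, cost 9·12·32 = 3456; cumulative 13056
Total: 13056 scalar multiplications.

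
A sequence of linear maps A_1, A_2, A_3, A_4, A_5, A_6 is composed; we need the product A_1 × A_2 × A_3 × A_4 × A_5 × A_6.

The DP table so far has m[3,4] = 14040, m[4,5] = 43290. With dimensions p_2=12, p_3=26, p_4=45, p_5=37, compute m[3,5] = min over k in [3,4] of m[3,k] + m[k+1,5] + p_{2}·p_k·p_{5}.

m[3,5] = min over k∈[3,4] of m[3,k]+m[k+1,5]+p_{2}·p_k·p_{5}.
k=3: 0 + 43290 + 12·26·37 = 54834; k=4: 14040 + 0 + 12·45·37 = 34020.
Minimum: 34020 at k=4.

34020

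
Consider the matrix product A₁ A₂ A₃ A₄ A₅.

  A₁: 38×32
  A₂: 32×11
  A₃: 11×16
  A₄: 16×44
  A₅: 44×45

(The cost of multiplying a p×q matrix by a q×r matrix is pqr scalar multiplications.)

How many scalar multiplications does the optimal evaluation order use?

Adjacent pairs: A₁A₂ = 38·32·11 = 13376; A₂A₃ = 32·11·16 = 5632; A₃A₄ = 11·16·44 = 7744; A₄A₅ = 16·44·45 = 31680.
Length 3: A₁..A₃: k=1: 0+5632+38·32·16=25088; k=2: 13376+0+38·11·16=20064 → min 20064 | A₂..A₄: k=2: 0+7744+32·11·44=23232; k=3: 5632+0+32·16·44=28160 → min 23232 | A₃..A₅: k=3: 0+31680+11·16·45=39600; k=4: 7744+0+11·44·45=29524 → min 29524.
Length 4: A₁..A₄: k=1: 0+23232+38·32·44=76736; k=2: 13376+7744+38·11·44=39512; k=3: 20064+0+38·16·44=46816 → min 39512 | A₂..A₅: k=2: 0+29524+32·11·45=45364; k=3: 5632+31680+32·16·45=60352; k=4: 23232+0+32·44·45=86592 → min 45364.
Length 5: A₁..A₅: k=1: 0+45364+38·32·45=100084; k=2: 13376+29524+38·11·45=61710; k=3: 20064+31680+38·16·45=79104; k=4: 39512+0+38·44·45=114752 → min 61710.
Optimal order: ((A₁ A₂) ((A₃ A₄) A₅)) with cost 61710.

61710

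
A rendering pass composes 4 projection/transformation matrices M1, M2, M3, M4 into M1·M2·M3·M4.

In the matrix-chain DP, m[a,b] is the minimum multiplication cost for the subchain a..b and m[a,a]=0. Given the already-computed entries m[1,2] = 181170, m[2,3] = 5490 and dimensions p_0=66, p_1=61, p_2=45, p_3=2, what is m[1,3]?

13542

m[1,3] = min over k∈[1,2] of m[1,k]+m[k+1,3]+p_{0}·p_k·p_{3}.
k=1: 0 + 5490 + 66·61·2 = 13542; k=2: 181170 + 0 + 66·45·2 = 187110.
Minimum: 13542 at k=1.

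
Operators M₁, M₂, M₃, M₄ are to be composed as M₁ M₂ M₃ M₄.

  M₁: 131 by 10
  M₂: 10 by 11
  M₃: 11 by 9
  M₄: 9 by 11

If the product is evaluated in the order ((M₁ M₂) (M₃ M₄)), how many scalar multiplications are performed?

31350

(M₁ M₂): 131×10 by 10×11 → 131×11, cost 131·10·11 = 14410
(M₃ M₄): 11×9 by 9×11 → 11×11, cost 11·9·11 = 1089
((M₁ M₂) (M₃ M₄)): 131×11 by 11×11 → 131×11, cost 131·11·11 = 15851; cumulative 31350
Total: 31350 scalar multiplications.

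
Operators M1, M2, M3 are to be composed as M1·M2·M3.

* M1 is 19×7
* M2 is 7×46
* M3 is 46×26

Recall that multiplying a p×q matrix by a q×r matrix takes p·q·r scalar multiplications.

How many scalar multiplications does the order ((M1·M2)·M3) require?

(M1·M2): 19×7 by 7×46 → 19×46, cost 19·7·46 = 6118
((M1·M2)·M3): 19×46 by 46×26 → 19×26, cost 19·46·26 = 22724; cumulative 28842
Total: 28842 scalar multiplications.

28842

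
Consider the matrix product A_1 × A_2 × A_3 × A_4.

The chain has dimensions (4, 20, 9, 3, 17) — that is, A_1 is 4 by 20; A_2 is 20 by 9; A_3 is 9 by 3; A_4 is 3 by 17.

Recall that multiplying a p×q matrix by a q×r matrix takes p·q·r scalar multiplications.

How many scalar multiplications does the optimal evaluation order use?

984

Adjacent pairs: A_1A_2 = 4·20·9 = 720; A_2A_3 = 20·9·3 = 540; A_3A_4 = 9·3·17 = 459.
Length 3: A_1..A_3: k=1: 0+540+4·20·3=780; k=2: 720+0+4·9·3=828 → min 780 | A_2..A_4: k=2: 0+459+20·9·17=3519; k=3: 540+0+20·3·17=1560 → min 1560.
Length 4: A_1..A_4: k=1: 0+1560+4·20·17=2920; k=2: 720+459+4·9·17=1791; k=3: 780+0+4·3·17=984 → min 984.
Optimal order: ((A_1 × (A_2 × A_3)) × A_4) with cost 984.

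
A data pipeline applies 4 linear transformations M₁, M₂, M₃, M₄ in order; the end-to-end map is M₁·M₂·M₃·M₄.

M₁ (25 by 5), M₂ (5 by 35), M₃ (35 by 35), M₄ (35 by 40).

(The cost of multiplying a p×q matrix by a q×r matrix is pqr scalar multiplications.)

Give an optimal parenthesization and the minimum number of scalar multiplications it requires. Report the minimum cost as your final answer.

18125

Adjacent pairs: M₁M₂ = 25·5·35 = 4375; M₂M₃ = 5·35·35 = 6125; M₃M₄ = 35·35·40 = 49000.
Length 3: M₁..M₃: k=1: 0+6125+25·5·35=10500; k=2: 4375+0+25·35·35=35000 → min 10500 | M₂..M₄: k=2: 0+49000+5·35·40=56000; k=3: 6125+0+5·35·40=13125 → min 13125.
Length 4: M₁..M₄: k=1: 0+13125+25·5·40=18125; k=2: 4375+49000+25·35·40=88375; k=3: 10500+0+25·35·40=45500 → min 18125.
Optimal parenthesization: (M₁·((M₂·M₃)·M₄)) with cost 18125.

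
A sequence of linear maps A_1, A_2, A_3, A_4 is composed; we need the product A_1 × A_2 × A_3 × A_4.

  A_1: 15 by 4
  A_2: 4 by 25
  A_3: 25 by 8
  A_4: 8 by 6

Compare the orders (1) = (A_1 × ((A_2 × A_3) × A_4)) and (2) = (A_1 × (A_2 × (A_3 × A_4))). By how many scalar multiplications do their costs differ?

Order (1) = (A_1 × ((A_2 × A_3) × A_4)): (A_2 × A_3): 4×25 by 25×8 → 4×8, cost 4·25·8 = 800; ((A_2 × A_3) × A_4): 4×8 by 8×6 → 4×6, cost 4·8·6 = 192; cumulative 992; (A_1 × ((A_2 × A_3) × A_4)): 15×4 by 4×6 → 15×6, cost 15·4·6 = 360; cumulative 1352. Total 1352.
Order (2) = (A_1 × (A_2 × (A_3 × A_4))): (A_3 × A_4): 25×8 by 8×6 → 25×6, cost 25·8·6 = 1200; (A_2 × (A_3 × A_4)): 4×25 by 25×6 → 4×6, cost 4·25·6 = 600; cumulative 1800; (A_1 × (A_2 × (A_3 × A_4))): 15×4 by 4×6 → 15×6, cost 15·4·6 = 360; cumulative 2160. Total 2160.
Difference: |1352 − 2160| = 808.

808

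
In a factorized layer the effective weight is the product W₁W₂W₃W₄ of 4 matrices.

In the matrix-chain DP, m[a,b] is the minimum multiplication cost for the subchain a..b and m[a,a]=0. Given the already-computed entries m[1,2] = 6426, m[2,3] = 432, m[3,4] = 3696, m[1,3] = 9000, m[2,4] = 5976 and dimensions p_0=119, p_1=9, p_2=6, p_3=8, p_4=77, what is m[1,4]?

m[1,4] = min over k∈[1,3] of m[1,k]+m[k+1,4]+p_{0}·p_k·p_{4}.
k=1: 0 + 5976 + 119·9·77 = 88443; k=2: 6426 + 3696 + 119·6·77 = 65100; k=3: 9000 + 0 + 119·8·77 = 82304.
Minimum: 65100 at k=2.

65100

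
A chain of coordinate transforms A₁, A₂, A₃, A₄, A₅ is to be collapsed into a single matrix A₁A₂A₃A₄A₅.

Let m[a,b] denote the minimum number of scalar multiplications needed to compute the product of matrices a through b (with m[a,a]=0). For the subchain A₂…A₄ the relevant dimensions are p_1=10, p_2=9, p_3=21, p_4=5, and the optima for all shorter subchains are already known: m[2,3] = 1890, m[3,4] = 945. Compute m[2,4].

m[2,4] = min over k∈[2,3] of m[2,k]+m[k+1,4]+p_{1}·p_k·p_{4}.
k=2: 0 + 945 + 10·9·5 = 1395; k=3: 1890 + 0 + 10·21·5 = 2940.
Minimum: 1395 at k=2.

1395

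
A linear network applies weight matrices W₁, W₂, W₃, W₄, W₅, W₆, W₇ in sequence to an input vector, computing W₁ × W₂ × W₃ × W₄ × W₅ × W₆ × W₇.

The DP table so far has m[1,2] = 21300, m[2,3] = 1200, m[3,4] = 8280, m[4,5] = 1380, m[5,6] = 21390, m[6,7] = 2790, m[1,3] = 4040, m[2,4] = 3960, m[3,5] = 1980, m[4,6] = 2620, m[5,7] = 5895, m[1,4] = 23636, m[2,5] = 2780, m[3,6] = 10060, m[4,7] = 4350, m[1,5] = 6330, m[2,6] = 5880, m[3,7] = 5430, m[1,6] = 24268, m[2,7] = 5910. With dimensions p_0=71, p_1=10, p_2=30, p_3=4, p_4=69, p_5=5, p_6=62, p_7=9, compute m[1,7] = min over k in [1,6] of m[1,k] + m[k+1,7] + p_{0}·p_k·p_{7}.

10946

m[1,7] = min over k∈[1,6] of m[1,k]+m[k+1,7]+p_{0}·p_k·p_{7}.
k=1: 0 + 5910 + 71·10·9 = 12300; k=2: 21300 + 5430 + 71·30·9 = 45900; k=3: 4040 + 4350 + 71·4·9 = 10946; k=4: 23636 + 5895 + 71·69·9 = 73622; k=5: 6330 + 2790 + 71·5·9 = 12315; k=6: 24268 + 0 + 71·62·9 = 63886.
Minimum: 10946 at k=3.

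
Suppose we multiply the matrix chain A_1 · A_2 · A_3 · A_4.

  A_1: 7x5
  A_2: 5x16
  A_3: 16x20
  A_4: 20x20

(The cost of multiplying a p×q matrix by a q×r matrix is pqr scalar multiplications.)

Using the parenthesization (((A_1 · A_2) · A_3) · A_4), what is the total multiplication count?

(A_1 · A_2): 7×5 by 5×16 → 7×16, cost 7·5·16 = 560
((A_1 · A_2) · A_3): 7×16 by 16×20 → 7×20, cost 7·16·20 = 2240; cumulative 2800
(((A_1 · A_2) · A_3) · A_4): 7×20 by 20×20 → 7×20, cost 7·20·20 = 2800; cumulative 5600
Total: 5600 scalar multiplications.

5600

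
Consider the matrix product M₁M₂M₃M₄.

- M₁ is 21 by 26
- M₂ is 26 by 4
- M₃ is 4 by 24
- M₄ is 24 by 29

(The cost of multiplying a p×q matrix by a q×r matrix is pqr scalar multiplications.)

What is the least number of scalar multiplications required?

7404

Adjacent pairs: M₁M₂ = 21·26·4 = 2184; M₂M₃ = 26·4·24 = 2496; M₃M₄ = 4·24·29 = 2784.
Length 3: M₁..M₃: k=1: 0+2496+21·26·24=15600; k=2: 2184+0+21·4·24=4200 → min 4200 | M₂..M₄: k=2: 0+2784+26·4·29=5800; k=3: 2496+0+26·24·29=20592 → min 5800.
Length 4: M₁..M₄: k=1: 0+5800+21·26·29=21634; k=2: 2184+2784+21·4·29=7404; k=3: 4200+0+21·24·29=18816 → min 7404.
Optimal order: ((M₁M₂)(M₃M₄)) with cost 7404.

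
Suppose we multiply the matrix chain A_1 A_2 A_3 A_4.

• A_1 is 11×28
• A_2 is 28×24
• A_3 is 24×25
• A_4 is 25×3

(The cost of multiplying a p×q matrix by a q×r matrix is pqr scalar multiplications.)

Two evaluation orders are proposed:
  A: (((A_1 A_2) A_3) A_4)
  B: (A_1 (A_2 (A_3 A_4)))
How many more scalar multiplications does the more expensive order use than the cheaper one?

Order A = (((A_1 A_2) A_3) A_4): (A_1 A_2): 11×28 by 28×24 → 11×24, cost 11·28·24 = 7392; ((A_1 A_2) A_3): 11×24 by 24×25 → 11×25, cost 11·24·25 = 6600; cumulative 13992; (((A_1 A_2) A_3) A_4): 11×25 by 25×3 → 11×3, cost 11·25·3 = 825; cumulative 14817. Total 14817.
Order B = (A_1 (A_2 (A_3 A_4))): (A_3 A_4): 24×25 by 25×3 → 24×3, cost 24·25·3 = 1800; (A_2 (A_3 A_4)): 28×24 by 24×3 → 28×3, cost 28·24·3 = 2016; cumulative 3816; (A_1 (A_2 (A_3 A_4))): 11×28 by 28×3 → 11×3, cost 11·28·3 = 924; cumulative 4740. Total 4740.
Difference: |14817 − 4740| = 10077.

10077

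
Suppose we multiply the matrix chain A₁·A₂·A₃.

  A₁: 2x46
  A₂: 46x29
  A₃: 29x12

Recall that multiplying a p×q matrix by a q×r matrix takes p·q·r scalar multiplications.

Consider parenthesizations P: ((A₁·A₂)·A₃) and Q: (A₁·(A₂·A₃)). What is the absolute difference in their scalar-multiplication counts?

Order P = ((A₁·A₂)·A₃): (A₁·A₂): 2×46 by 46×29 → 2×29, cost 2·46·29 = 2668; ((A₁·A₂)·A₃): 2×29 by 29×12 → 2×12, cost 2·29·12 = 696; cumulative 3364. Total 3364.
Order Q = (A₁·(A₂·A₃)): (A₂·A₃): 46×29 by 29×12 → 46×12, cost 46·29·12 = 16008; (A₁·(A₂·A₃)): 2×46 by 46×12 → 2×12, cost 2·46·12 = 1104; cumulative 17112. Total 17112.
Difference: |3364 − 17112| = 13748.

13748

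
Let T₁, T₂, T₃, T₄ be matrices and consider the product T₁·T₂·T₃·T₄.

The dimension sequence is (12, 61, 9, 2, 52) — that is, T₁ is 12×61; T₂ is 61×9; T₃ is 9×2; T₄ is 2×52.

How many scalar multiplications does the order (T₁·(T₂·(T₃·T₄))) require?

(T₃·T₄): 9×2 by 2×52 → 9×52, cost 9·2·52 = 936
(T₂·(T₃·T₄)): 61×9 by 9×52 → 61×52, cost 61·9·52 = 28548; cumulative 29484
(T₁·(T₂·(T₃·T₄))): 12×61 by 61×52 → 12×52, cost 12·61·52 = 38064; cumulative 67548
Total: 67548 scalar multiplications.

67548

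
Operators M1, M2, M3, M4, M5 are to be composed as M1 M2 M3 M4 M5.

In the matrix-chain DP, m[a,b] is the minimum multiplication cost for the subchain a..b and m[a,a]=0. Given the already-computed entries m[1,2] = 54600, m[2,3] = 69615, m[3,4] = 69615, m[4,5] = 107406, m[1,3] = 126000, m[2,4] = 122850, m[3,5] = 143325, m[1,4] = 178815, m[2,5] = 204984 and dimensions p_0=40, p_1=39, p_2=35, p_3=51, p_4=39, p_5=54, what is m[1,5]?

263055

m[1,5] = min over k∈[1,4] of m[1,k]+m[k+1,5]+p_{0}·p_k·p_{5}.
k=1: 0 + 204984 + 40·39·54 = 289224; k=2: 54600 + 143325 + 40·35·54 = 273525; k=3: 126000 + 107406 + 40·51·54 = 343566; k=4: 178815 + 0 + 40·39·54 = 263055.
Minimum: 263055 at k=4.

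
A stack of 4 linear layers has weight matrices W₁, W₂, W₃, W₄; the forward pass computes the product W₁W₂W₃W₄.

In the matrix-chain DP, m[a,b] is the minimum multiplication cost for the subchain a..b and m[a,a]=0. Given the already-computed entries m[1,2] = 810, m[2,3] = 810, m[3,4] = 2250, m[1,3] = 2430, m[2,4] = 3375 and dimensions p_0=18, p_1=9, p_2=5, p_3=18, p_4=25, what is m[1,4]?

5310

m[1,4] = min over k∈[1,3] of m[1,k]+m[k+1,4]+p_{0}·p_k·p_{4}.
k=1: 0 + 3375 + 18·9·25 = 7425; k=2: 810 + 2250 + 18·5·25 = 5310; k=3: 2430 + 0 + 18·18·25 = 10530.
Minimum: 5310 at k=2.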